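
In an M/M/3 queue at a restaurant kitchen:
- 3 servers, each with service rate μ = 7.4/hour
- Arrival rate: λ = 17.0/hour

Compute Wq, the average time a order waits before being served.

Traffic intensity: ρ = λ/(cμ) = 17.0/(3×7.4) = 0.7658
Since ρ = 0.7658 < 1, system is stable.
Offered load a = λ/μ = cρ = 17.0/7.4 = 2.2973
P₀ = [ Σₙ₌₀^2 aⁿ/n! + a^3/(3!(1-ρ)) ]⁻¹
Σ = a^0/0! + a^1/1! + a^2/2! = 1.0000 + 2.2973 + 2.6388 = 5.9361
a^3/(3!(1-ρ)) = 12.1242/(6 × 0.234234) = 8.6268
P₀ = 1/(5.9361 + 8.6268) = 0.06867
Lq = P₀·a^3·ρ / (3!(1-ρ)²) = 0.06867 × 12.1242 × 0.7658 / (6 × 0.05487) = 1.9366
Wq = Lq/λ = 1.9366/17.0 = 0.1139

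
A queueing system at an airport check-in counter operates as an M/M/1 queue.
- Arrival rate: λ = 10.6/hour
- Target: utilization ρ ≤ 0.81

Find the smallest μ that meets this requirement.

ρ = λ/μ, so μ = λ/ρ
μ ≥ 10.6/0.81 = 13.0864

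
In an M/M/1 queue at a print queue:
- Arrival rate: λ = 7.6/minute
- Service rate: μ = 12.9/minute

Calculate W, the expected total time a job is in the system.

First, compute utilization: ρ = λ/μ = 7.6/12.9 = 0.5891
For M/M/1: W = 1/(μ-λ)
W = 1/(12.9-7.6) = 1/5.30
W = 0.1887 minutes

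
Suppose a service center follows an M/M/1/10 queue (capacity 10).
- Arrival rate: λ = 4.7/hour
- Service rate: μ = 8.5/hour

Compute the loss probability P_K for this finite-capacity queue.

ρ = λ/μ = 4.7/8.5 = 0.55294
P₀ = (1-ρ)/(1-ρ^(K+1)) = (1-0.55294)/(1-0.55294^11) = 0.44706/0.99852 = 0.4477
P_K = P₀×ρ^K = 0.4477 × 0.55294^10 = 0.4477 × 0.002672 = 0.001196
Blocking probability = 0.12%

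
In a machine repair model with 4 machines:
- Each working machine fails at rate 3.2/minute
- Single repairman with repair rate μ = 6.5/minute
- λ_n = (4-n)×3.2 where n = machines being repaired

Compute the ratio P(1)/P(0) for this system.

P(1)/P(0) = ∏_{i=0}^{1-1} λ_i/μ_{i+1}
= (4-0)×3.2/6.5
= 1.9692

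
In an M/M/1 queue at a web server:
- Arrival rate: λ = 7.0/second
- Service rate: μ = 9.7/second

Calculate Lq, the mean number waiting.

ρ = λ/μ = 7.0/9.7 = 0.7216
For M/M/1: Lq = λ²/(μ(μ-λ))
Lq = 49.00/(9.7 × 2.70)
Lq = 1.8709 requests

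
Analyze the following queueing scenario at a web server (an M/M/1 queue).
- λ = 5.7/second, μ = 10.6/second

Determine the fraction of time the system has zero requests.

ρ = λ/μ = 5.7/10.6 = 0.5377
P(0) = 1 - ρ = 1 - 0.5377 = 0.4623
The server is idle 46.23% of the time.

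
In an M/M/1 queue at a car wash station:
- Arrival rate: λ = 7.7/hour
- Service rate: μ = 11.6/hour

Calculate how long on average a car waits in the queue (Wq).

First, compute utilization: ρ = λ/μ = 7.7/11.6 = 0.6638
For M/M/1: Wq = λ/(μ(μ-λ))
Wq = 7.7/(11.6 × (11.6-7.7))
Wq = 7.7/(11.6 × 3.90)
Wq = 0.1702 hours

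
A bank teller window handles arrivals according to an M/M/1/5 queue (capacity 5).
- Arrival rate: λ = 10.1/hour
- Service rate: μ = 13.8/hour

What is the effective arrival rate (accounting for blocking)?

ρ = λ/μ = 10.1/13.8 = 0.73188
P₀ = (1-ρ)/(1-ρ^(K+1)) = (1-0.73188)/(1-0.73188^6) = 0.2681/0.8463 = 0.3168
P_K = P₀×ρ^K = 0.3168 × 0.73188^5 = 0.3168 × 0.2100 = 0.06653
λ_eff = λ(1-P_K) = 10.1 × (1 - 0.066528) = 10.1 × 0.933472 = 9.4281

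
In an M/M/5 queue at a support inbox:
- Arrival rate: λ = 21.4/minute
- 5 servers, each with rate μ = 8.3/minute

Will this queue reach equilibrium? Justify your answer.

Stability requires ρ = λ/(cμ) < 1
ρ = 21.4/(5 × 8.3) = 21.4/41.50 = 0.5157
Since 0.5157 < 1, the system is STABLE.
The servers are busy 51.57% of the time.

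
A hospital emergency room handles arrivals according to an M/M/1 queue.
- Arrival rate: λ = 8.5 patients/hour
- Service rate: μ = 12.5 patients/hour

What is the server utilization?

Server utilization: ρ = λ/μ
ρ = 8.5/12.5 = 0.6800
The server is busy 68.00% of the time.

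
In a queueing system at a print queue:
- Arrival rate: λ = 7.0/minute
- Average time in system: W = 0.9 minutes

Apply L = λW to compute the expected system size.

Little's Law: L = λW
L = 7.0 × 0.9 = 6.3000 jobs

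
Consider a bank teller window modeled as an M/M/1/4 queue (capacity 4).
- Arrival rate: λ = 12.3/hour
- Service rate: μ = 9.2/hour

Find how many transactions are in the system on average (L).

ρ = λ/μ = 12.3/9.2 = 1.3370
P₀ = (1-ρ)/(1-ρ^(K+1)) = (1-1.3370)/(1-1.3370^5) = -0.3370/-3.2723 = 0.1030
P_K = P₀×ρ^K = 0.1030 × 1.3370^4 = 0.1030 × 3.1954 = 0.3291
L = ρ[1 - (K+1)ρ^K + Kρ^(K+1)] / [(1-ρ)(1-ρ^(K+1))]
L = 1.3370 × (1 - 5×3.19540 + 4×4.27225) / ((1 - 1.3370) × (1 - 4.27225)) = 2.5606 transactions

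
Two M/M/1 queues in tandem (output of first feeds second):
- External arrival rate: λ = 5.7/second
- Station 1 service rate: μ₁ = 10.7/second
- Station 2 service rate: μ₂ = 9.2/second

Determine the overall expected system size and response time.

By Jackson's theorem, each station behaves as independent M/M/1.
Station 1: ρ₁ = 5.7/10.7 = 0.5327, L₁ = ρ₁/(1-ρ₁) = λ/(μ₁-λ) = 5.7/5.00 = 1.1400
Station 2: ρ₂ = 5.7/9.2 = 0.6196, L₂ = ρ₂/(1-ρ₂) = λ/(μ₂-λ) = 5.7/3.50 = 1.6286
Total: L = L₁ + L₂ = 1.1400 + 1.6286 = 2.7686
W = L/λ = 2.7686/5.7 = 0.4857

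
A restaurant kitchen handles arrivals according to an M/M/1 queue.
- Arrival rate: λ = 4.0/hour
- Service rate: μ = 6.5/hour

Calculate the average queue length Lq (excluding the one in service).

ρ = λ/μ = 4.0/6.5 = 0.6154
For M/M/1: Lq = λ²/(μ(μ-λ))
Lq = 16.00/(6.5 × 2.50)
Lq = 0.9846 orders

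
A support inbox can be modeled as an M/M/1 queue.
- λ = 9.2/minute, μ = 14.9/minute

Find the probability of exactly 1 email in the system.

ρ = λ/μ = 9.2/14.9 = 0.6174
P(n) = (1-ρ)ρⁿ
P(1) = (1-0.6174) × 0.6174^1
P(1) = 0.3826 × 0.6174
P(1) = 0.2362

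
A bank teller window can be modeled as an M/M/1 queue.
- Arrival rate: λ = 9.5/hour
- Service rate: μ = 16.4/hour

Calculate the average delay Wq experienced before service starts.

First, compute utilization: ρ = λ/μ = 9.5/16.4 = 0.5793
For M/M/1: Wq = λ/(μ(μ-λ))
Wq = 9.5/(16.4 × (16.4-9.5))
Wq = 9.5/(16.4 × 6.90)
Wq = 0.08395 hours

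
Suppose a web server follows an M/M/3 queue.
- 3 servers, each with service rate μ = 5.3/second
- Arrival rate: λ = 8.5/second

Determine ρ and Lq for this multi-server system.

Traffic intensity: ρ = λ/(cμ) = 8.5/(3×5.3) = 0.5346
Since ρ = 0.5346 < 1, system is stable.
Offered load a = λ/μ = cρ = 8.5/5.3 = 1.6038
P₀ = [ Σₙ₌₀^2 aⁿ/n! + a^3/(3!(1-ρ)) ]⁻¹
Σ = a^0/0! + a^1/1! + a^2/2! = 1.0000 + 1.6038 + 1.2860 = 3.8898
a^3/(3!(1-ρ)) = 4.1250/(6 × 0.4654) = 1.4772
P₀ = 1/(3.8898 + 1.4772) = 0.1863
Lq = P₀·a^3·ρ / (3!(1-ρ)²) = 0.186323 × 4.12505 × 0.534591 / (6 × 0.216605) = 0.3162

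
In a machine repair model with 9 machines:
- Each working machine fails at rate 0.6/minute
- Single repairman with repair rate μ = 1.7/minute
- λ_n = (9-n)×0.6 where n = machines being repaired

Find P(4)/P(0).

P(4)/P(0) = ∏_{i=0}^{4-1} λ_i/μ_{i+1}
= (9-0)×0.6/1.7 × (9-1)×0.6/1.7 × (9-2)×0.6/1.7 × (9-3)×0.6/1.7
= 46.9236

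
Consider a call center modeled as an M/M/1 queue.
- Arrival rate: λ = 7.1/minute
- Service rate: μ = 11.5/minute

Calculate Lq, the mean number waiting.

ρ = λ/μ = 7.1/11.5 = 0.6174
For M/M/1: Lq = λ²/(μ(μ-λ))
Lq = 50.41/(11.5 × 4.40)
Lq = 0.9962 calls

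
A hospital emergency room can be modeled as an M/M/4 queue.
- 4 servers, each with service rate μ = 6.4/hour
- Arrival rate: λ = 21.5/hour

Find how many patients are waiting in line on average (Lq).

Traffic intensity: ρ = λ/(cμ) = 21.5/(4×6.4) = 0.8398
Since ρ = 0.8398 < 1, system is stable.
Offered load a = λ/μ = cρ = 21.5/6.4 = 3.3594
P₀ = [ Σₙ₌₀^3 aⁿ/n! + a^4/(4!(1-ρ)) ]⁻¹
Σ = a^0/0! + a^1/1! + a^2/2! + a^3/3! = 1.0000 + 3.3594 + 5.6427 + 6.3186 = 16.3207
a^4/(4!(1-ρ)) = 127.3603/(24 × 0.160156) = 33.1344
P₀ = 1/(16.3207 + 33.1344) = 0.02022
Lq = P₀·a^4·ρ / (4!(1-ρ)²) = 0.0202204 × 127.3603 × 0.839844 / (24 × 0.0256500) = 3.5134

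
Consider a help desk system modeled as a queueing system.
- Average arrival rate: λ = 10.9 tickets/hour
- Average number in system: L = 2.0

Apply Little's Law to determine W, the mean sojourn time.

Little's Law: L = λW, so W = L/λ
W = 2.0/10.9 = 0.1835 hours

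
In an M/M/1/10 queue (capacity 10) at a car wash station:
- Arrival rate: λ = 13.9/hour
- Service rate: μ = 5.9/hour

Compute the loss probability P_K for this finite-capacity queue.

ρ = λ/μ = 13.9/5.9 = 2.3559
P₀ = (1-ρ)/(1-ρ^(K+1)) = (1-2.3559)/(1-2.3559^11) = -1.3559/-12407.6740 = 0.0001093
P_K = P₀×ρ^K = 0.00010928 × 2.3559^10 = 0.00010928 × 5267.0631 = 0.5756
Blocking probability = 57.56%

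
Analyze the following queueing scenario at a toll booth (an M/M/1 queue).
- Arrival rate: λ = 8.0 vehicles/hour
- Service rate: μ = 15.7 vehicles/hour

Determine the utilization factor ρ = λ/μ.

Server utilization: ρ = λ/μ
ρ = 8.0/15.7 = 0.5096
The server is busy 50.96% of the time.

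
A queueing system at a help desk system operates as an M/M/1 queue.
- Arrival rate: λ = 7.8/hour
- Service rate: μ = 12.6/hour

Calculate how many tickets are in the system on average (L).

ρ = λ/μ = 7.8/12.6 = 0.6190
For M/M/1: L = λ/(μ-λ)
L = 7.8/(12.6-7.8) = 7.8/4.80
L = 1.6250 tickets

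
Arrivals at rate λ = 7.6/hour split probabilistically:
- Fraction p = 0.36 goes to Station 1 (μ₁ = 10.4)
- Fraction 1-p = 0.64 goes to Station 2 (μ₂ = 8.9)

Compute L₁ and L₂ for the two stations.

Effective rates: λ₁ = 7.6×0.36 = 2.736, λ₂ = 7.6×0.64 = 4.864
Station 1: ρ₁ = 2.736/10.4 = 0.2631, L₁ = ρ₁/(1-ρ₁) = 0.2631/(1-0.2631) = 0.3570
Station 2: ρ₂ = 4.864/8.9 = 0.54652, L₂ = ρ₂/(1-ρ₂) = 0.54652/(1-0.54652) = 1.2052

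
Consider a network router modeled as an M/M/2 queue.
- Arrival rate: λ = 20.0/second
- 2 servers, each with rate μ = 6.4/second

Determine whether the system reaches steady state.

Stability requires ρ = λ/(cμ) < 1
ρ = 20.0/(2 × 6.4) = 20.0/12.80 = 1.5625
Since 1.5625 ≥ 1, the system is UNSTABLE.
Need c > λ/μ = 20.0/6.4 = 3.12.
Minimum servers needed: c = 4.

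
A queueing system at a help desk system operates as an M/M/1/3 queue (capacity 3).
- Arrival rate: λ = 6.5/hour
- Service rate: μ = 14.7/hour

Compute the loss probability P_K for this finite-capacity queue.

ρ = λ/μ = 6.5/14.7 = 0.44218
P₀ = (1-ρ)/(1-ρ^(K+1)) = (1-0.44218)/(1-0.44218^4) = 0.5578/0.9618 = 0.5800
P_K = P₀×ρ^K = 0.57999 × 0.44218^3 = 0.57999 × 0.086456 = 0.05014
Blocking probability = 5.01%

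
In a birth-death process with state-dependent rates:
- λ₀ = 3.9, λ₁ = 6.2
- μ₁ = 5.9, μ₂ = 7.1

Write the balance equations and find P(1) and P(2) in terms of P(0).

Balance equations:
State 0: λ₀P₀ = μ₁P₁ → P₁ = (λ₀/μ₁)P₀ = (3.9/5.9)P₀ = 0.6610P₀
State 1: P₂ = (λ₀λ₁)/(μ₁μ₂)P₀ = (3.9×6.2)/(5.9×7.1)P₀ = 0.5772P₀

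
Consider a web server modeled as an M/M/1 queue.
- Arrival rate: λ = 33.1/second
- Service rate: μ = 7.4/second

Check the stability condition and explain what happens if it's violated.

Stability requires ρ = λ/(cμ) < 1
ρ = 33.1/(1 × 7.4) = 33.1/7.40 = 4.4730
Since 4.4730 ≥ 1, the system is UNSTABLE.
Queue grows without bound. Need μ > λ = 33.1.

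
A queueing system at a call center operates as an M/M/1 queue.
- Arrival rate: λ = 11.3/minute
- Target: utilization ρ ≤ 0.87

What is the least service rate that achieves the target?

ρ = λ/μ, so μ = λ/ρ
μ ≥ 11.3/0.87 = 12.9885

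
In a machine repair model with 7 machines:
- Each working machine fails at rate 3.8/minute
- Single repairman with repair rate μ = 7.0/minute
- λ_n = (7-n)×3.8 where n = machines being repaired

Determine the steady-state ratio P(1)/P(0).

P(1)/P(0) = ∏_{i=0}^{1-1} λ_i/μ_{i+1}
= (7-0)×3.8/7.0
= 3.8000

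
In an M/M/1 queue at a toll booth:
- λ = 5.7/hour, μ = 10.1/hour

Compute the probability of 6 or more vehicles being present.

ρ = λ/μ = 5.7/10.1 = 0.56436
P(N ≥ n) = ρⁿ
P(N ≥ 6) = 0.56436^6
P(N ≥ 6) = 0.03231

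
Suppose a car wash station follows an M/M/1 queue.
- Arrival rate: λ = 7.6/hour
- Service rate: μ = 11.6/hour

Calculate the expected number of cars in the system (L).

ρ = λ/μ = 7.6/11.6 = 0.6552
For M/M/1: L = λ/(μ-λ)
L = 7.6/(11.6-7.6) = 7.6/4.00
L = 1.9000 cars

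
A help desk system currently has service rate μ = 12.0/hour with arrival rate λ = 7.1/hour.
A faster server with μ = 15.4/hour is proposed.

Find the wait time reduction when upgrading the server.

System 1: ρ₁ = 7.1/12.0 = 0.5917, W₁ = 1/(12.0-7.1) = 0.2041
System 2: ρ₂ = 7.1/15.4 = 0.4610, W₂ = 1/(15.4-7.1) = 0.1205
Improvement: (W₁-W₂)/W₁ = (0.2041-0.1205)/0.2041 = 40.96%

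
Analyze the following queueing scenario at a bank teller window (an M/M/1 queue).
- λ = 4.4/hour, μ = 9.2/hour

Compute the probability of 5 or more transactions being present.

ρ = λ/μ = 4.4/9.2 = 0.47826
P(N ≥ n) = ρⁿ
P(N ≥ 5) = 0.47826^5
P(N ≥ 5) = 0.02502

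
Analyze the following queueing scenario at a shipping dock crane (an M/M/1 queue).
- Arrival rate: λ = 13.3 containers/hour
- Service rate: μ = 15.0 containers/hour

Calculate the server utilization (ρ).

Server utilization: ρ = λ/μ
ρ = 13.3/15.0 = 0.8867
The server is busy 88.67% of the time.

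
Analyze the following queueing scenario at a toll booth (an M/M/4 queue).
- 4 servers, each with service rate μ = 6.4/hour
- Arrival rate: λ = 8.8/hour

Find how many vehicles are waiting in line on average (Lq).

Traffic intensity: ρ = λ/(cμ) = 8.8/(4×6.4) = 0.3438
Since ρ = 0.3438 < 1, system is stable.
Offered load a = λ/μ = cρ = 8.8/6.4 = 1.3750
P₀ = [ Σₙ₌₀^3 aⁿ/n! + a^4/(4!(1-ρ)) ]⁻¹
Σ = a^0/0! + a^1/1! + a^2/2! + a^3/3! = 1.0000 + 1.3750 + 0.9453 + 0.4333 = 3.7536
a^4/(4!(1-ρ)) = 3.5745/(24 × 0.6562) = 0.2270
P₀ = 1/(3.7536 + 0.2270) = 0.2512
Lq = P₀·a^4·ρ / (4!(1-ρ)²) = 0.25122 × 3.5745 × 0.34375 / (24 × 0.43066) = 0.02987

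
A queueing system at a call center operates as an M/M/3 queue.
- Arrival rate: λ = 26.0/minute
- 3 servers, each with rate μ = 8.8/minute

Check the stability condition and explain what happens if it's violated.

Stability requires ρ = λ/(cμ) < 1
ρ = 26.0/(3 × 8.8) = 26.0/26.40 = 0.9848
Since 0.9848 < 1, the system is STABLE.
The servers are busy 98.48% of the time.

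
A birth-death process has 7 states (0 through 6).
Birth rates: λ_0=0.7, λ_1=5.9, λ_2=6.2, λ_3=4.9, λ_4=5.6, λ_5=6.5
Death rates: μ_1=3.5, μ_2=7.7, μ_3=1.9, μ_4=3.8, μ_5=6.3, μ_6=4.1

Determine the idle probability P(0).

Ratios P(n)/P(0) = (λ₀···λₙ₋₁)/(μ₁···μₙ):
P(1)/P(0) = (0.7)/(3.5) = 0.2000
P(2)/P(0) = (0.7×5.9)/(3.5×7.7) = 0.1532
P(3)/P(0) = (0.7×5.9×6.2)/(3.5×7.7×1.9) = 0.5001
P(4)/P(0) = (0.7×5.9×6.2×4.9)/(3.5×7.7×1.9×3.8) = 0.6448
P(5)/P(0) = (0.7×5.9×6.2×4.9×5.6)/(3.5×7.7×1.9×3.8×6.3) = 0.5732
P(6)/P(0) = (0.7×5.9×6.2×4.9×5.6×6.5)/(3.5×7.7×1.9×3.8×6.3×4.1) = 0.9087

Normalization: ∑ P(n) = 1
P(0) × (1.0000 + 0.2000 + 0.1532 + 0.5001 + 0.6448 + 0.5732 + 0.9087) = 1
P(0) × 3.9800 = 1
P(0) = 1/3.9800 = 0.2513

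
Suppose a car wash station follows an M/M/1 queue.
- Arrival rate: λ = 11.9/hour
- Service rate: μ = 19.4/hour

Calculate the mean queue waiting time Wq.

First, compute utilization: ρ = λ/μ = 11.9/19.4 = 0.6134
For M/M/1: Wq = λ/(μ(μ-λ))
Wq = 11.9/(19.4 × (19.4-11.9))
Wq = 11.9/(19.4 × 7.50)
Wq = 0.08179 hours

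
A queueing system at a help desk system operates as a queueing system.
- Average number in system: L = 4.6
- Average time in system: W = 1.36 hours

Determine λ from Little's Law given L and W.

Little's Law: L = λW, so λ = L/W
λ = 4.6/1.36 = 3.3824 tickets/hour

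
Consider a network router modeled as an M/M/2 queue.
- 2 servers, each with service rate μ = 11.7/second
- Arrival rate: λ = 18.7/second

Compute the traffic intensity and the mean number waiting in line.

Traffic intensity: ρ = λ/(cμ) = 18.7/(2×11.7) = 0.7991
Since ρ = 0.7991 < 1, system is stable.
Offered load a = λ/μ = cρ = 18.7/11.7 = 1.5983
P₀ = [ Σₙ₌₀^1 aⁿ/n! + a^2/(2!(1-ρ)) ]⁻¹
Σ = a^0/0! + a^1/1! = 1.0000 + 1.5983 = 2.5983
a^2/(2!(1-ρ)) = 2.5545/(2 × 0.20085) = 6.3592
P₀ = 1/(2.5983 + 6.3592) = 0.1116
Lq = P₀·a^2·ρ / (2!(1-ρ)²) = 0.11164 × 2.5545 × 0.79915 / (2 × 0.040343) = 2.8246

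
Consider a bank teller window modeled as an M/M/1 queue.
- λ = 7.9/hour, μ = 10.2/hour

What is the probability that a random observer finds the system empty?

ρ = λ/μ = 7.9/10.2 = 0.7745
P(0) = 1 - ρ = 1 - 0.7745 = 0.2255
The server is idle 22.55% of the time.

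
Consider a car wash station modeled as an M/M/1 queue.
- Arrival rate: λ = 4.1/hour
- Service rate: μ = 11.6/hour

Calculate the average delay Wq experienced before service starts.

First, compute utilization: ρ = λ/μ = 4.1/11.6 = 0.3534
For M/M/1: Wq = λ/(μ(μ-λ))
Wq = 4.1/(11.6 × (11.6-4.1))
Wq = 4.1/(11.6 × 7.50)
Wq = 0.04713 hours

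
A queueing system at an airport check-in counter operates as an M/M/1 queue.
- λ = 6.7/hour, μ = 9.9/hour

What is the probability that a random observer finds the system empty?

ρ = λ/μ = 6.7/9.9 = 0.6768
P(0) = 1 - ρ = 1 - 0.6768 = 0.3232
The server is idle 32.32% of the time.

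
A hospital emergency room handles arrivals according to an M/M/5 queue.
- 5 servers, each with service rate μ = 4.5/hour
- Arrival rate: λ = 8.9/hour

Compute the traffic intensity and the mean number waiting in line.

Traffic intensity: ρ = λ/(cμ) = 8.9/(5×4.5) = 0.3956
Since ρ = 0.3956 < 1, system is stable.
Offered load a = λ/μ = cρ = 8.9/4.5 = 1.9778
P₀ = [ Σₙ₌₀^4 aⁿ/n! + a^5/(5!(1-ρ)) ]⁻¹
Σ = a^0/0! + a^1/1! + a^2/2! + a^3/3! + a^4/4! = 1.0000 + 1.9778 + 1.9558 + 1.2894 + 0.6375 = 6.8605
a^5/(5!(1-ρ)) = 30.2613/(120 × 0.6044) = 0.4172
P₀ = 1/(6.8605 + 0.4172) = 0.1374
Lq = P₀·a^5·ρ / (5!(1-ρ)²) = 0.13741 × 30.2613 × 0.39556 / (120 × 0.36535) = 0.03752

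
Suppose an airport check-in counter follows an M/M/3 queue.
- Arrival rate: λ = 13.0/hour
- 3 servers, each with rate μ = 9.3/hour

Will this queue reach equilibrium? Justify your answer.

Stability requires ρ = λ/(cμ) < 1
ρ = 13.0/(3 × 9.3) = 13.0/27.90 = 0.4659
Since 0.4659 < 1, the system is STABLE.
The servers are busy 46.59% of the time.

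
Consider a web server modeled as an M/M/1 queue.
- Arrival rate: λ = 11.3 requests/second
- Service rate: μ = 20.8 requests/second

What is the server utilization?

Server utilization: ρ = λ/μ
ρ = 11.3/20.8 = 0.5433
The server is busy 54.33% of the time.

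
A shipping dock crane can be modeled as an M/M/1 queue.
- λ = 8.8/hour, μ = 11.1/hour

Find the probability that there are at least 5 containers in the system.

ρ = λ/μ = 8.8/11.1 = 0.7928
P(N ≥ n) = ρⁿ
P(N ≥ 5) = 0.7928^5
P(N ≥ 5) = 0.3132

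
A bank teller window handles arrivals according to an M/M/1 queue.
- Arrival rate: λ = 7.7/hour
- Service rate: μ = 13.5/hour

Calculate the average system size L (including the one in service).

ρ = λ/μ = 7.7/13.5 = 0.5704
For M/M/1: L = λ/(μ-λ)
L = 7.7/(13.5-7.7) = 7.7/5.80
L = 1.3276 transactions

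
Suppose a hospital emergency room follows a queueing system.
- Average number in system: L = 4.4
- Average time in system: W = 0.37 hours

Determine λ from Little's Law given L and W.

Little's Law: L = λW, so λ = L/W
λ = 4.4/0.37 = 11.8919 patients/hour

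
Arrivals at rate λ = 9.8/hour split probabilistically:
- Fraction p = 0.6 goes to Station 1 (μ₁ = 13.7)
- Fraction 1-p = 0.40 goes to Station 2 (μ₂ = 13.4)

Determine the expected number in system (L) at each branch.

Effective rates: λ₁ = 9.8×0.6 = 5.88, λ₂ = 9.8×0.40 = 3.92
Station 1: ρ₁ = 5.88/13.7 = 0.4292, L₁ = ρ₁/(1-ρ₁) = 0.4292/(1-0.4292) = 0.7519
Station 2: ρ₂ = 3.92/13.4 = 0.29254, L₂ = ρ₂/(1-ρ₂) = 0.29254/(1-0.29254) = 0.4135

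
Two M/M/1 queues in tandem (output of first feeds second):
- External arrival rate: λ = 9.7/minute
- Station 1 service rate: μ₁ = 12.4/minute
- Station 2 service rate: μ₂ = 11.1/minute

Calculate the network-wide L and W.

By Jackson's theorem, each station behaves as independent M/M/1.
Station 1: ρ₁ = 9.7/12.4 = 0.7823, L₁ = ρ₁/(1-ρ₁) = λ/(μ₁-λ) = 9.7/2.70 = 3.5926
Station 2: ρ₂ = 9.7/11.1 = 0.8739, L₂ = ρ₂/(1-ρ₂) = λ/(μ₂-λ) = 9.7/1.40 = 6.9286
Total: L = L₁ + L₂ = 3.5926 + 6.9286 = 10.5212
W = L/λ = 10.5212/9.7 = 1.0847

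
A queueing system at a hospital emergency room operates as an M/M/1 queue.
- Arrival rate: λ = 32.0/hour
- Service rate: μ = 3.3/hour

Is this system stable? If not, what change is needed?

Stability requires ρ = λ/(cμ) < 1
ρ = 32.0/(1 × 3.3) = 32.0/3.30 = 9.6970
Since 9.6970 ≥ 1, the system is UNSTABLE.
Queue grows without bound. Need μ > λ = 32.0.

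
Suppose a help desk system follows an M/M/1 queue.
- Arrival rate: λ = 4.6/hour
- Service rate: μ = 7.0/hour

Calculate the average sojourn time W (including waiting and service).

First, compute utilization: ρ = λ/μ = 4.6/7.0 = 0.6571
For M/M/1: W = 1/(μ-λ)
W = 1/(7.0-4.6) = 1/2.40
W = 0.4167 hours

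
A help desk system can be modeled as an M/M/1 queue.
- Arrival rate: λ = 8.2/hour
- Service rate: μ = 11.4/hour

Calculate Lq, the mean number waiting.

ρ = λ/μ = 8.2/11.4 = 0.7193
For M/M/1: Lq = λ²/(μ(μ-λ))
Lq = 67.24/(11.4 × 3.20)
Lq = 1.8432 tickets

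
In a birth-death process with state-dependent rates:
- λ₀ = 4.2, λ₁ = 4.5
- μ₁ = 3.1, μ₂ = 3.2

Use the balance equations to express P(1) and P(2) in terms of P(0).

Balance equations:
State 0: λ₀P₀ = μ₁P₁ → P₁ = (λ₀/μ₁)P₀ = (4.2/3.1)P₀ = 1.3548P₀
State 1: P₂ = (λ₀λ₁)/(μ₁μ₂)P₀ = (4.2×4.5)/(3.1×3.2)P₀ = 1.9052P₀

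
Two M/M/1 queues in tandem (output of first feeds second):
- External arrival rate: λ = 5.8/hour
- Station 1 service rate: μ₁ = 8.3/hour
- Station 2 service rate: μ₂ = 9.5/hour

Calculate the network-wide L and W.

By Jackson's theorem, each station behaves as independent M/M/1.
Station 1: ρ₁ = 5.8/8.3 = 0.6988, L₁ = ρ₁/(1-ρ₁) = λ/(μ₁-λ) = 5.8/2.50 = 2.3200
Station 2: ρ₂ = 5.8/9.5 = 0.6105, L₂ = ρ₂/(1-ρ₂) = λ/(μ₂-λ) = 5.8/3.70 = 1.5676
Total: L = L₁ + L₂ = 2.3200 + 1.5676 = 3.8876
W = L/λ = 3.8876/5.8 = 0.6703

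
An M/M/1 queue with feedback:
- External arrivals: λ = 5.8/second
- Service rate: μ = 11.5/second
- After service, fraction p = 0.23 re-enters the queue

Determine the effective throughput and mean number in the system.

Effective arrival rate: λ_eff = λ/(1-p) = 5.8/(1-0.23) = 5.8/0.77 = 7.53247
ρ = λ_eff/μ = 7.53247/11.5 = 0.654997
L = ρ/(1-ρ) = 0.654997/(1-0.654997) = 1.8985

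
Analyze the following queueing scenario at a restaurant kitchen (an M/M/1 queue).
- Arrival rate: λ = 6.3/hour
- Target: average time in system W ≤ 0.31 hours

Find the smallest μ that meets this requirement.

For M/M/1: W = 1/(μ-λ)
Need W ≤ 0.31, so 1/(μ-λ) ≤ 0.31
μ - λ ≥ 1/0.31 = 3.2258
μ ≥ 6.3 + 3.2258 = 9.5258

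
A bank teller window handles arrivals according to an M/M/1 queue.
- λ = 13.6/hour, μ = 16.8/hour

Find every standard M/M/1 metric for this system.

Step 1: ρ = λ/μ = 13.6/16.8 = 0.8095
Step 2: L = λ/(μ-λ) = 13.6/3.20 = 4.2500
Step 3: Lq = λ²/(μ(μ-λ)) = 184.96/(16.8×3.20) = 3.4405
Step 4: W = 1/(μ-λ) = 1/3.20 = 0.3125
Step 5: Wq = λ/(μ(μ-λ)) = 13.6/(16.8×3.20) = 0.2530
Step 6: P(0) = 1-ρ = 0.1905
Verify: L = λW = 13.6×0.3125 = 4.2500 ✔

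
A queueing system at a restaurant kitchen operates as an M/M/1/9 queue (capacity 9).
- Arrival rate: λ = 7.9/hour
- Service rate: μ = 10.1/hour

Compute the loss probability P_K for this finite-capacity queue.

ρ = λ/μ = 7.9/10.1 = 0.78218
P₀ = (1-ρ)/(1-ρ^(K+1)) = (1-0.78218)/(1-0.78218^10) = 0.2178/0.9143 = 0.2382
P_K = P₀×ρ^K = 0.2382 × 0.78218^9 = 0.2382 × 0.1096 = 0.02611
Blocking probability = 2.61%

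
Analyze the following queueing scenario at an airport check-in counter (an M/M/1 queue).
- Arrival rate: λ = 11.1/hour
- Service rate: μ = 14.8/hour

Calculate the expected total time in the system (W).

First, compute utilization: ρ = λ/μ = 11.1/14.8 = 0.7500
For M/M/1: W = 1/(μ-λ)
W = 1/(14.8-11.1) = 1/3.70
W = 0.2703 hours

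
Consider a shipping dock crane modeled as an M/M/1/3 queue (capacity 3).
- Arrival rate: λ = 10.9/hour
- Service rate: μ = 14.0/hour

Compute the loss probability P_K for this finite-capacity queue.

ρ = λ/μ = 10.9/14.0 = 0.77857
P₀ = (1-ρ)/(1-ρ^(K+1)) = (1-0.77857)/(1-0.77857^4) = 0.22143/0.63256 = 0.3501
P_K = P₀×ρ^K = 0.3501 × 0.77857^3 = 0.3501 × 0.4719 = 0.1652
Blocking probability = 16.52%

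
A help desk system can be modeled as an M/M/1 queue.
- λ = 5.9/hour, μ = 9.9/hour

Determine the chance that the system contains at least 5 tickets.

ρ = λ/μ = 5.9/9.9 = 0.59596
P(N ≥ n) = ρⁿ
P(N ≥ 5) = 0.59596^5
P(N ≥ 5) = 0.07518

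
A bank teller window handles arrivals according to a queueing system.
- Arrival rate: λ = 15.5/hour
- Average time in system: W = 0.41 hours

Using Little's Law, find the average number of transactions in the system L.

Little's Law: L = λW
L = 15.5 × 0.41 = 6.3550 transactions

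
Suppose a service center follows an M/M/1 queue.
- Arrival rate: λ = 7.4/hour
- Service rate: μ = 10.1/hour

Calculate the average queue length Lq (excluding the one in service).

ρ = λ/μ = 7.4/10.1 = 0.7327
For M/M/1: Lq = λ²/(μ(μ-λ))
Lq = 54.76/(10.1 × 2.70)
Lq = 2.0081 customers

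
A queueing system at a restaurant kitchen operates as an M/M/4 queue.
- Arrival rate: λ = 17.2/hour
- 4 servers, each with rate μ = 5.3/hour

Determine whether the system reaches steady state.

Stability requires ρ = λ/(cμ) < 1
ρ = 17.2/(4 × 5.3) = 17.2/21.20 = 0.8113
Since 0.8113 < 1, the system is STABLE.
The servers are busy 81.13% of the time.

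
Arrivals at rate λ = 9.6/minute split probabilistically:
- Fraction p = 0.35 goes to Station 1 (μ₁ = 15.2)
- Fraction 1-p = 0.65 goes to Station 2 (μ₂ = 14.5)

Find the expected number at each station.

Effective rates: λ₁ = 9.6×0.35 = 3.36, λ₂ = 9.6×0.65 = 6.24
Station 1: ρ₁ = 3.36/15.2 = 0.22105, L₁ = ρ₁/(1-ρ₁) = 0.22105/(1-0.22105) = 0.2838
Station 2: ρ₂ = 6.24/14.5 = 0.43034, L₂ = ρ₂/(1-ρ₂) = 0.43034/(1-0.43034) = 0.7554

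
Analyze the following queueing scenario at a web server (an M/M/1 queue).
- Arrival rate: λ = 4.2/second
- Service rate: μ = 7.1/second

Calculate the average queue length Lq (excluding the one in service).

ρ = λ/μ = 4.2/7.1 = 0.5915
For M/M/1: Lq = λ²/(μ(μ-λ))
Lq = 17.64/(7.1 × 2.90)
Lq = 0.8567 requests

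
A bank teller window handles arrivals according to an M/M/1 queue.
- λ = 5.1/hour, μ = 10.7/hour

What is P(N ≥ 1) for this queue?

ρ = λ/μ = 5.1/10.7 = 0.4766
P(N ≥ n) = ρⁿ
P(N ≥ 1) = 0.4766^1
P(N ≥ 1) = 0.4766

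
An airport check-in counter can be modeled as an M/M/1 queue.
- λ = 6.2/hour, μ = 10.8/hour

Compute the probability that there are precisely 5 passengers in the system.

ρ = λ/μ = 6.2/10.8 = 0.5741
P(n) = (1-ρ)ρⁿ
P(5) = (1-0.5741) × 0.5741^5
P(5) = 0.4259 × 0.06236
P(5) = 0.02656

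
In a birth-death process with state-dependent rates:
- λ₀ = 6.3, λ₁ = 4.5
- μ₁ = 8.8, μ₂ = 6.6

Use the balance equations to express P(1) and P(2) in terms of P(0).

Balance equations:
State 0: λ₀P₀ = μ₁P₁ → P₁ = (λ₀/μ₁)P₀ = (6.3/8.8)P₀ = 0.7159P₀
State 1: P₂ = (λ₀λ₁)/(μ₁μ₂)P₀ = (6.3×4.5)/(8.8×6.6)P₀ = 0.4881P₀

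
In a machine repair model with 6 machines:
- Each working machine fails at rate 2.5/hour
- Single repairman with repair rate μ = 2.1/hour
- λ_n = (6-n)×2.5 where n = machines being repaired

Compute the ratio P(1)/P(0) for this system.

P(1)/P(0) = ∏_{i=0}^{1-1} λ_i/μ_{i+1}
= (6-0)×2.5/2.1
= 7.1429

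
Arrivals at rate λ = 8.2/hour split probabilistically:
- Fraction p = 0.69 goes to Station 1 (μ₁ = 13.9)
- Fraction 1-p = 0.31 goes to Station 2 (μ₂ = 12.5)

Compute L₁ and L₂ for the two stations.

Effective rates: λ₁ = 8.2×0.69 = 5.658, λ₂ = 8.2×0.31 = 2.542
Station 1: ρ₁ = 5.658/13.9 = 0.40705, L₁ = ρ₁/(1-ρ₁) = 0.40705/(1-0.40705) = 0.6865
Station 2: ρ₂ = 2.542/12.5 = 0.2034, L₂ = ρ₂/(1-ρ₂) = 0.2034/(1-0.2034) = 0.2553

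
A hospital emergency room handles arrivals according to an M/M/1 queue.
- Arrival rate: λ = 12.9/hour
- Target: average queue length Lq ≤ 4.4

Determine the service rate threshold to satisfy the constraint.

For M/M/1: Lq = λ²/(μ(μ-λ))
Need Lq ≤ 4.4, i.e. μ(μ-λ) ≥ λ²/4.4
μ² - 12.9μ - 166.41/4.4 ≥ 0  →  μ² - 12.9μ - 37.82045 ≥ 0
Quadratic formula (positive root): μ = [λ + √(λ² + 4×37.82045)]/2
Discriminant: 166.41 + 4×37.82045 = 317.6918, √317.6918 = 17.8239
μ ≥ (12.9 + 17.8239)/2 = 15.3620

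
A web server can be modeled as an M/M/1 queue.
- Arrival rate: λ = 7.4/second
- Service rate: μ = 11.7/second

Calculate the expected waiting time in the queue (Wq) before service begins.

First, compute utilization: ρ = λ/μ = 7.4/11.7 = 0.6325
For M/M/1: Wq = λ/(μ(μ-λ))
Wq = 7.4/(11.7 × (11.7-7.4))
Wq = 7.4/(11.7 × 4.30)
Wq = 0.1471 seconds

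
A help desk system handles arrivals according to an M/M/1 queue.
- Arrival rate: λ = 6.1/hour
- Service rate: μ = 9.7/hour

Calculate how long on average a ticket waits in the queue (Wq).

First, compute utilization: ρ = λ/μ = 6.1/9.7 = 0.6289
For M/M/1: Wq = λ/(μ(μ-λ))
Wq = 6.1/(9.7 × (9.7-6.1))
Wq = 6.1/(9.7 × 3.60)
Wq = 0.1747 hours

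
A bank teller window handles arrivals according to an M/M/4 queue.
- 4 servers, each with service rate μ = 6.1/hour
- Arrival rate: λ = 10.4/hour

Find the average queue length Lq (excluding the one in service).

Traffic intensity: ρ = λ/(cμ) = 10.4/(4×6.1) = 0.4262
Since ρ = 0.4262 < 1, system is stable.
Offered load a = λ/μ = cρ = 10.4/6.1 = 1.7049
P₀ = [ Σₙ₌₀^3 aⁿ/n! + a^4/(4!(1-ρ)) ]⁻¹
Σ = a^0/0! + a^1/1! + a^2/2! + a^3/3! = 1.0000 + 1.7049 + 1.4534 + 0.8260 = 4.9843
a^4/(4!(1-ρ)) = 8.4492/(24 × 0.57377) = 0.6136
P₀ = 1/(4.9843 + 0.6136) = 0.1786
Lq = P₀·a^4·ρ / (4!(1-ρ)²) = 0.17864 × 8.4492 × 0.42623 / (24 × 0.32921) = 0.08142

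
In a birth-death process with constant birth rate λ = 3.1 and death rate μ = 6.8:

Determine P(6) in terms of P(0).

For constant rates: P(n)/P(0) = (λ/μ)^n
P(6)/P(0) = (3.1/6.8)^6 = 0.455882^6 = 0.008977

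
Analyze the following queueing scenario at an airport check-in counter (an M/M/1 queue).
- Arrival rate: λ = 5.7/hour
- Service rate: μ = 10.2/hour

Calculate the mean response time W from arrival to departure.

First, compute utilization: ρ = λ/μ = 5.7/10.2 = 0.5588
For M/M/1: W = 1/(μ-λ)
W = 1/(10.2-5.7) = 1/4.50
W = 0.2222 hours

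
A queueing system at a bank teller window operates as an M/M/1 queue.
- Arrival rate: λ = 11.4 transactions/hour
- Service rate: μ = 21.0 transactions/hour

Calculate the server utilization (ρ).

Server utilization: ρ = λ/μ
ρ = 11.4/21.0 = 0.5429
The server is busy 54.29% of the time.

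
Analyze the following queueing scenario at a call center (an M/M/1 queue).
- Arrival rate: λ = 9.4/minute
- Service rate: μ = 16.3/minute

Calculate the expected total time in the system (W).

First, compute utilization: ρ = λ/μ = 9.4/16.3 = 0.5767
For M/M/1: W = 1/(μ-λ)
W = 1/(16.3-9.4) = 1/6.90
W = 0.1449 minutes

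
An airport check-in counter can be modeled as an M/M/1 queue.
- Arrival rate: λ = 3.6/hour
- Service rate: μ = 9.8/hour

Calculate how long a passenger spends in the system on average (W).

First, compute utilization: ρ = λ/μ = 3.6/9.8 = 0.3673
For M/M/1: W = 1/(μ-λ)
W = 1/(9.8-3.6) = 1/6.20
W = 0.1613 hours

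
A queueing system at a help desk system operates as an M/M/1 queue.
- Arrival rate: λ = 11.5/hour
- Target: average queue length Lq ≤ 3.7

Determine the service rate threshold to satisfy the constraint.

For M/M/1: Lq = λ²/(μ(μ-λ))
Need Lq ≤ 3.7, i.e. μ(μ-λ) ≥ λ²/3.7
μ² - 11.5μ - 132.25/3.7 ≥ 0  →  μ² - 11.5μ - 35.74324 ≥ 0
Quadratic formula (positive root): μ = [λ + √(λ² + 4×35.74324)]/2
Discriminant: 132.25 + 4×35.74324 = 275.2230, √275.2230 = 16.5898
μ ≥ (11.5 + 16.5898)/2 = 14.0449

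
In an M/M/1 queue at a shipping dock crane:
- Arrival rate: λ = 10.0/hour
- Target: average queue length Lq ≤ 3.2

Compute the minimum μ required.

For M/M/1: Lq = λ²/(μ(μ-λ))
Need Lq ≤ 3.2, i.e. μ(μ-λ) ≥ λ²/3.2
μ² - 10.0μ - 100.00/3.2 ≥ 0  →  μ² - 10.0μ - 31.2500 ≥ 0
Quadratic formula (positive root): μ = [λ + √(λ² + 4×31.2500)]/2
Discriminant: 100.00 + 4×31.2500 = 225.0000, √225.0000 = 15.0000
μ ≥ (10.0 + 15.0000)/2 = 12.5000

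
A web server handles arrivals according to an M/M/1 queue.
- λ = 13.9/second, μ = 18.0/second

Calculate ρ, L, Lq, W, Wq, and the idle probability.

Step 1: ρ = λ/μ = 13.9/18.0 = 0.7722
Step 2: L = λ/(μ-λ) = 13.9/4.10 = 3.3902
Step 3: Lq = λ²/(μ(μ-λ)) = 193.21/(18.0×4.10) = 2.6180
Step 4: W = 1/(μ-λ) = 1/4.10 = 0.2439
Step 5: Wq = λ/(μ(μ-λ)) = 13.9/(18.0×4.10) = 0.1883
Step 6: P(0) = 1-ρ = 0.2278
Verify: L = λW = 13.9×0.2439 = 3.3902 ✔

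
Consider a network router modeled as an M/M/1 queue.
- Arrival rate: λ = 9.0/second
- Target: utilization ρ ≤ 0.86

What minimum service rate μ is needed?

ρ = λ/μ, so μ = λ/ρ
μ ≥ 9.0/0.86 = 10.4651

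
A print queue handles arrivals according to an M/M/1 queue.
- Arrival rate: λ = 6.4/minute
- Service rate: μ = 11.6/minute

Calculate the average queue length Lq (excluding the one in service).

ρ = λ/μ = 6.4/11.6 = 0.5517
For M/M/1: Lq = λ²/(μ(μ-λ))
Lq = 40.96/(11.6 × 5.20)
Lq = 0.6790 jobs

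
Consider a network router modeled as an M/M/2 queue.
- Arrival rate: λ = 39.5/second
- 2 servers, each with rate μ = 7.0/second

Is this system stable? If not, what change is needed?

Stability requires ρ = λ/(cμ) < 1
ρ = 39.5/(2 × 7.0) = 39.5/14.00 = 2.8214
Since 2.8214 ≥ 1, the system is UNSTABLE.
Need c > λ/μ = 39.5/7.0 = 5.64.
Minimum servers needed: c = 6.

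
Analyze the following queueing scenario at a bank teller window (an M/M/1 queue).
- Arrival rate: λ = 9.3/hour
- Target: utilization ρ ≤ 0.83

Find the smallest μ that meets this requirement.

ρ = λ/μ, so μ = λ/ρ
μ ≥ 9.3/0.83 = 11.2048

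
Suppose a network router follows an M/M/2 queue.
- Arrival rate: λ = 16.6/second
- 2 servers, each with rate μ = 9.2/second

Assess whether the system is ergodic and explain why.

Stability requires ρ = λ/(cμ) < 1
ρ = 16.6/(2 × 9.2) = 16.6/18.40 = 0.9022
Since 0.9022 < 1, the system is STABLE.
The servers are busy 90.22% of the time.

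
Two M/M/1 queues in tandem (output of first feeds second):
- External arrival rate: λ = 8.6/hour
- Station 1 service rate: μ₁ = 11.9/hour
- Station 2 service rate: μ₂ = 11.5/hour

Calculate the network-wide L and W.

By Jackson's theorem, each station behaves as independent M/M/1.
Station 1: ρ₁ = 8.6/11.9 = 0.7227, L₁ = ρ₁/(1-ρ₁) = λ/(μ₁-λ) = 8.6/3.30 = 2.6061
Station 2: ρ₂ = 8.6/11.5 = 0.7478, L₂ = ρ₂/(1-ρ₂) = λ/(μ₂-λ) = 8.6/2.90 = 2.9655
Total: L = L₁ + L₂ = 2.6061 + 2.9655 = 5.5716
W = L/λ = 5.5716/8.6 = 0.6479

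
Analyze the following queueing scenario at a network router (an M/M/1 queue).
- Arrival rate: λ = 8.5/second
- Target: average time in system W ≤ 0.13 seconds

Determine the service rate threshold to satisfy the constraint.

For M/M/1: W = 1/(μ-λ)
Need W ≤ 0.13, so 1/(μ-λ) ≤ 0.13
μ - λ ≥ 1/0.13 = 7.6923
μ ≥ 8.5 + 7.6923 = 16.1923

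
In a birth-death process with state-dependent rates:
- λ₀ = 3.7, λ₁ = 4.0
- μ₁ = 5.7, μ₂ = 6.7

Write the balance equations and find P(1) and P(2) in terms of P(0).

Balance equations:
State 0: λ₀P₀ = μ₁P₁ → P₁ = (λ₀/μ₁)P₀ = (3.7/5.7)P₀ = 0.6491P₀
State 1: P₂ = (λ₀λ₁)/(μ₁μ₂)P₀ = (3.7×4.0)/(5.7×6.7)P₀ = 0.3875P₀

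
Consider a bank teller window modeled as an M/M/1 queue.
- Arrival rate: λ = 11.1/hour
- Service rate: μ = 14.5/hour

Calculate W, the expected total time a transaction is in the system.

First, compute utilization: ρ = λ/μ = 11.1/14.5 = 0.7655
For M/M/1: W = 1/(μ-λ)
W = 1/(14.5-11.1) = 1/3.40
W = 0.2941 hours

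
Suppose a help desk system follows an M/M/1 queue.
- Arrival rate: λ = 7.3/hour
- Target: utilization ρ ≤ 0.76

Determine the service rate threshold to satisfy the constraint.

ρ = λ/μ, so μ = λ/ρ
μ ≥ 7.3/0.76 = 9.6053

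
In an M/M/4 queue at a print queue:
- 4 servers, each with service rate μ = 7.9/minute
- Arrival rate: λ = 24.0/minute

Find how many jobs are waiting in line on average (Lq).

Traffic intensity: ρ = λ/(cμ) = 24.0/(4×7.9) = 0.7595
Since ρ = 0.7595 < 1, system is stable.
Offered load a = λ/μ = cρ = 24.0/7.9 = 3.0380
P₀ = [ Σₙ₌₀^3 aⁿ/n! + a^4/(4!(1-ρ)) ]⁻¹
Σ = a^0/0! + a^1/1! + a^2/2! + a^3/3! = 1.0000 + 3.0380 + 4.6146 + 4.6731 = 13.3257
a^4/(4!(1-ρ)) = 85.1798/(24 × 0.240506) = 14.7570
P₀ = 1/(13.3257 + 14.7570) = 0.03561
Lq = P₀·a^4·ρ / (4!(1-ρ)²) = 0.035609 × 85.1798 × 0.75949 / (24 × 0.057843) = 1.6594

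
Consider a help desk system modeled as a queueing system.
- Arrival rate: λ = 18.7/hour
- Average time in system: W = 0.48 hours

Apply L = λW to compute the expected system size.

Little's Law: L = λW
L = 18.7 × 0.48 = 8.9760 tickets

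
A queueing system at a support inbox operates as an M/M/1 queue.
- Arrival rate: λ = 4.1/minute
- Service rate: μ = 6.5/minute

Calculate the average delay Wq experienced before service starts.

First, compute utilization: ρ = λ/μ = 4.1/6.5 = 0.6308
For M/M/1: Wq = λ/(μ(μ-λ))
Wq = 4.1/(6.5 × (6.5-4.1))
Wq = 4.1/(6.5 × 2.40)
Wq = 0.2628 minutes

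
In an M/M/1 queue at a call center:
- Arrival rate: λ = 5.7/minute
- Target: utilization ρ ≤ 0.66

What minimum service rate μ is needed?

ρ = λ/μ, so μ = λ/ρ
μ ≥ 5.7/0.66 = 8.6364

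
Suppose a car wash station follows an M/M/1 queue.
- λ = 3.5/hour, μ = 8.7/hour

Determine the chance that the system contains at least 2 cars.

ρ = λ/μ = 3.5/8.7 = 0.4023
P(N ≥ n) = ρⁿ
P(N ≥ 2) = 0.4023^2
P(N ≥ 2) = 0.1618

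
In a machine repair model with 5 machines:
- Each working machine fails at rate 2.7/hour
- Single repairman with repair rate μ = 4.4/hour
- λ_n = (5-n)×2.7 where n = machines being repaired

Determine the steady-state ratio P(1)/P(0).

P(1)/P(0) = ∏_{i=0}^{1-1} λ_i/μ_{i+1}
= (5-0)×2.7/4.4
= 3.0682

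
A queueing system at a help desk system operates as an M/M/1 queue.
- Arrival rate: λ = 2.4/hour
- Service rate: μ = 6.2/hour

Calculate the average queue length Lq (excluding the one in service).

ρ = λ/μ = 2.4/6.2 = 0.3871
For M/M/1: Lq = λ²/(μ(μ-λ))
Lq = 5.76/(6.2 × 3.80)
Lq = 0.2445 tickets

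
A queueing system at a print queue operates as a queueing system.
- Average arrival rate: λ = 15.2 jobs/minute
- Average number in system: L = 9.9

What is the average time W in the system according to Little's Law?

Little's Law: L = λW, so W = L/λ
W = 9.9/15.2 = 0.6513 minutes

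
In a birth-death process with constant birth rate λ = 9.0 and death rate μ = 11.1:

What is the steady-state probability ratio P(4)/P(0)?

For constant rates: P(n)/P(0) = (λ/μ)^n
P(4)/P(0) = (9.0/11.1)^4 = 0.8108^4 = 0.4322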